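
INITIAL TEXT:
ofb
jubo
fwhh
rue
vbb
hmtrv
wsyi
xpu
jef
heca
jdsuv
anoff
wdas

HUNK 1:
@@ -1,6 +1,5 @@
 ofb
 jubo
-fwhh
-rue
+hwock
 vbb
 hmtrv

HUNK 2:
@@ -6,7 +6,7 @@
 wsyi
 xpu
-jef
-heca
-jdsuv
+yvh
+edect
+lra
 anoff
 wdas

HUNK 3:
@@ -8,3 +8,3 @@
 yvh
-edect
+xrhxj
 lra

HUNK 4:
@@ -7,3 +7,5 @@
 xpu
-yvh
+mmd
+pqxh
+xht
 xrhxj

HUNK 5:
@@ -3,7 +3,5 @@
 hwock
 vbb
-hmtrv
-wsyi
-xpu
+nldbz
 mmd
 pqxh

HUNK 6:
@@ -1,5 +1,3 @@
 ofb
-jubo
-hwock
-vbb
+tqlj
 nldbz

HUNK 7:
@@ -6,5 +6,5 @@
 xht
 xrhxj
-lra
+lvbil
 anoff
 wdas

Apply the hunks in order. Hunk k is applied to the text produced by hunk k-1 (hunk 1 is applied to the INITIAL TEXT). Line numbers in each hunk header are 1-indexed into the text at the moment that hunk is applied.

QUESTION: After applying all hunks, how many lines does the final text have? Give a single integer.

Hunk 1: at line 1 remove [fwhh,rue] add [hwock] -> 12 lines: ofb jubo hwock vbb hmtrv wsyi xpu jef heca jdsuv anoff wdas
Hunk 2: at line 6 remove [jef,heca,jdsuv] add [yvh,edect,lra] -> 12 lines: ofb jubo hwock vbb hmtrv wsyi xpu yvh edect lra anoff wdas
Hunk 3: at line 8 remove [edect] add [xrhxj] -> 12 lines: ofb jubo hwock vbb hmtrv wsyi xpu yvh xrhxj lra anoff wdas
Hunk 4: at line 7 remove [yvh] add [mmd,pqxh,xht] -> 14 lines: ofb jubo hwock vbb hmtrv wsyi xpu mmd pqxh xht xrhxj lra anoff wdas
Hunk 5: at line 3 remove [hmtrv,wsyi,xpu] add [nldbz] -> 12 lines: ofb jubo hwock vbb nldbz mmd pqxh xht xrhxj lra anoff wdas
Hunk 6: at line 1 remove [jubo,hwock,vbb] add [tqlj] -> 10 lines: ofb tqlj nldbz mmd pqxh xht xrhxj lra anoff wdas
Hunk 7: at line 6 remove [lra] add [lvbil] -> 10 lines: ofb tqlj nldbz mmd pqxh xht xrhxj lvbil anoff wdas
Final line count: 10

Answer: 10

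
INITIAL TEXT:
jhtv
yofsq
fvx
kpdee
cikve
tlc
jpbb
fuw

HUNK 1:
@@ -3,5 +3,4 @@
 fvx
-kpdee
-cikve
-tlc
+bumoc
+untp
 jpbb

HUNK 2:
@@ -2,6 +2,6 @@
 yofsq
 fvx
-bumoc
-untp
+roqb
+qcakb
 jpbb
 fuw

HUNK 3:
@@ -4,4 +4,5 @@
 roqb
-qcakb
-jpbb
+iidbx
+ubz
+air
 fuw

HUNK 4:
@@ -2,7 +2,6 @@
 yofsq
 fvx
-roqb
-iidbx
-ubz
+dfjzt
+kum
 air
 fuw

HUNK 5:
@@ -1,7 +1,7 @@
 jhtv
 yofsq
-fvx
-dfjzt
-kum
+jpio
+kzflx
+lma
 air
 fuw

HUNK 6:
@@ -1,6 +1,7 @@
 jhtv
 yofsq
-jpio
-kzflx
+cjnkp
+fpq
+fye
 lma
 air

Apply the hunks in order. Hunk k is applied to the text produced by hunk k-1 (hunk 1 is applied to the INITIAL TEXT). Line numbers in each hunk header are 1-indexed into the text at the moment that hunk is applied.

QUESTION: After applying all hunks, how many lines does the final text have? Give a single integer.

Hunk 1: at line 3 remove [kpdee,cikve,tlc] add [bumoc,untp] -> 7 lines: jhtv yofsq fvx bumoc untp jpbb fuw
Hunk 2: at line 2 remove [bumoc,untp] add [roqb,qcakb] -> 7 lines: jhtv yofsq fvx roqb qcakb jpbb fuw
Hunk 3: at line 4 remove [qcakb,jpbb] add [iidbx,ubz,air] -> 8 lines: jhtv yofsq fvx roqb iidbx ubz air fuw
Hunk 4: at line 2 remove [roqb,iidbx,ubz] add [dfjzt,kum] -> 7 lines: jhtv yofsq fvx dfjzt kum air fuw
Hunk 5: at line 1 remove [fvx,dfjzt,kum] add [jpio,kzflx,lma] -> 7 lines: jhtv yofsq jpio kzflx lma air fuw
Hunk 6: at line 1 remove [jpio,kzflx] add [cjnkp,fpq,fye] -> 8 lines: jhtv yofsq cjnkp fpq fye lma air fuw
Final line count: 8

Answer: 8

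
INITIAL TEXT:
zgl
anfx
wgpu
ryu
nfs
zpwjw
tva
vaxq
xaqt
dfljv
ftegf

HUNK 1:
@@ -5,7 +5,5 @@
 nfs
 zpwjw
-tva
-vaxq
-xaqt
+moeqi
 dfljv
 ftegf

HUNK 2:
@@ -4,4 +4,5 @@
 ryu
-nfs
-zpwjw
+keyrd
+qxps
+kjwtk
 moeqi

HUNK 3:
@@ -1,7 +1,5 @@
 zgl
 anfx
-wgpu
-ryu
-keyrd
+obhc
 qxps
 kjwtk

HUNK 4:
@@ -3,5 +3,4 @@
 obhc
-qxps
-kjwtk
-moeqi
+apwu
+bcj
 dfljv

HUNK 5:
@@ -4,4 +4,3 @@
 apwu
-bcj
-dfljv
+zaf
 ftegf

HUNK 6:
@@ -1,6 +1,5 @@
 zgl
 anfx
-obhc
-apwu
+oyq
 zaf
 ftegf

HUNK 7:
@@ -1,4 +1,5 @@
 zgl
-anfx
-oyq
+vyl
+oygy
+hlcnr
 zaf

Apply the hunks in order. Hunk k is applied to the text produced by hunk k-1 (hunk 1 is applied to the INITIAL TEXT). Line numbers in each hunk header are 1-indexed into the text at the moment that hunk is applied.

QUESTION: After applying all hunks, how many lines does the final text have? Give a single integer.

Hunk 1: at line 5 remove [tva,vaxq,xaqt] add [moeqi] -> 9 lines: zgl anfx wgpu ryu nfs zpwjw moeqi dfljv ftegf
Hunk 2: at line 4 remove [nfs,zpwjw] add [keyrd,qxps,kjwtk] -> 10 lines: zgl anfx wgpu ryu keyrd qxps kjwtk moeqi dfljv ftegf
Hunk 3: at line 1 remove [wgpu,ryu,keyrd] add [obhc] -> 8 lines: zgl anfx obhc qxps kjwtk moeqi dfljv ftegf
Hunk 4: at line 3 remove [qxps,kjwtk,moeqi] add [apwu,bcj] -> 7 lines: zgl anfx obhc apwu bcj dfljv ftegf
Hunk 5: at line 4 remove [bcj,dfljv] add [zaf] -> 6 lines: zgl anfx obhc apwu zaf ftegf
Hunk 6: at line 1 remove [obhc,apwu] add [oyq] -> 5 lines: zgl anfx oyq zaf ftegf
Hunk 7: at line 1 remove [anfx,oyq] add [vyl,oygy,hlcnr] -> 6 lines: zgl vyl oygy hlcnr zaf ftegf
Final line count: 6

Answer: 6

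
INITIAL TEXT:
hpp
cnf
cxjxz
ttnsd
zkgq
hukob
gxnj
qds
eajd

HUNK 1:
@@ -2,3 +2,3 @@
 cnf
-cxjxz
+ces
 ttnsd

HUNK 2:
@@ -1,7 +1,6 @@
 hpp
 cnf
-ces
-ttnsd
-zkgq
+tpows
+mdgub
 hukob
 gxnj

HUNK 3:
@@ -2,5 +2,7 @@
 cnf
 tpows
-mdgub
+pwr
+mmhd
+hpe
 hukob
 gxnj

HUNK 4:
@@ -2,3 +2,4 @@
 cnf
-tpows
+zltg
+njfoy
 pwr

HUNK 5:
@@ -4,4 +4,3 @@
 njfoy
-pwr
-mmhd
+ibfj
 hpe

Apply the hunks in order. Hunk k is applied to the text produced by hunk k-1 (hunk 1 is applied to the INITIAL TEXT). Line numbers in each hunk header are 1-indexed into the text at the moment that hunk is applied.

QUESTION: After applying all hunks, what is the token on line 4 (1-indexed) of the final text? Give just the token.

Answer: njfoy

Derivation:
Hunk 1: at line 2 remove [cxjxz] add [ces] -> 9 lines: hpp cnf ces ttnsd zkgq hukob gxnj qds eajd
Hunk 2: at line 1 remove [ces,ttnsd,zkgq] add [tpows,mdgub] -> 8 lines: hpp cnf tpows mdgub hukob gxnj qds eajd
Hunk 3: at line 2 remove [mdgub] add [pwr,mmhd,hpe] -> 10 lines: hpp cnf tpows pwr mmhd hpe hukob gxnj qds eajd
Hunk 4: at line 2 remove [tpows] add [zltg,njfoy] -> 11 lines: hpp cnf zltg njfoy pwr mmhd hpe hukob gxnj qds eajd
Hunk 5: at line 4 remove [pwr,mmhd] add [ibfj] -> 10 lines: hpp cnf zltg njfoy ibfj hpe hukob gxnj qds eajd
Final line 4: njfoy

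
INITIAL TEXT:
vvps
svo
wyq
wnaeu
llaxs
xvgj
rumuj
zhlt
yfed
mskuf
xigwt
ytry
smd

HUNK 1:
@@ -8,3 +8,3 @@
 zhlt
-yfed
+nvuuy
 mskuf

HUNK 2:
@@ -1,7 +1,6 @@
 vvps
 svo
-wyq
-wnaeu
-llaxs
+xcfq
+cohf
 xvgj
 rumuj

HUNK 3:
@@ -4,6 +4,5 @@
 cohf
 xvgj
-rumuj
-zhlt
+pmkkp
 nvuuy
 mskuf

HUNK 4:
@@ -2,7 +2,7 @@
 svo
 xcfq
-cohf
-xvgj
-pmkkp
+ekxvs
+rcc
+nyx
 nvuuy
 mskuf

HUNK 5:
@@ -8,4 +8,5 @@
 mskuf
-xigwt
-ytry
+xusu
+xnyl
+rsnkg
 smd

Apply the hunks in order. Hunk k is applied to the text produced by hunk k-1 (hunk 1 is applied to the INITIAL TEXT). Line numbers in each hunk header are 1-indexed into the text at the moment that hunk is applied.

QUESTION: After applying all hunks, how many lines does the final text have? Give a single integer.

Hunk 1: at line 8 remove [yfed] add [nvuuy] -> 13 lines: vvps svo wyq wnaeu llaxs xvgj rumuj zhlt nvuuy mskuf xigwt ytry smd
Hunk 2: at line 1 remove [wyq,wnaeu,llaxs] add [xcfq,cohf] -> 12 lines: vvps svo xcfq cohf xvgj rumuj zhlt nvuuy mskuf xigwt ytry smd
Hunk 3: at line 4 remove [rumuj,zhlt] add [pmkkp] -> 11 lines: vvps svo xcfq cohf xvgj pmkkp nvuuy mskuf xigwt ytry smd
Hunk 4: at line 2 remove [cohf,xvgj,pmkkp] add [ekxvs,rcc,nyx] -> 11 lines: vvps svo xcfq ekxvs rcc nyx nvuuy mskuf xigwt ytry smd
Hunk 5: at line 8 remove [xigwt,ytry] add [xusu,xnyl,rsnkg] -> 12 lines: vvps svo xcfq ekxvs rcc nyx nvuuy mskuf xusu xnyl rsnkg smd
Final line count: 12

Answer: 12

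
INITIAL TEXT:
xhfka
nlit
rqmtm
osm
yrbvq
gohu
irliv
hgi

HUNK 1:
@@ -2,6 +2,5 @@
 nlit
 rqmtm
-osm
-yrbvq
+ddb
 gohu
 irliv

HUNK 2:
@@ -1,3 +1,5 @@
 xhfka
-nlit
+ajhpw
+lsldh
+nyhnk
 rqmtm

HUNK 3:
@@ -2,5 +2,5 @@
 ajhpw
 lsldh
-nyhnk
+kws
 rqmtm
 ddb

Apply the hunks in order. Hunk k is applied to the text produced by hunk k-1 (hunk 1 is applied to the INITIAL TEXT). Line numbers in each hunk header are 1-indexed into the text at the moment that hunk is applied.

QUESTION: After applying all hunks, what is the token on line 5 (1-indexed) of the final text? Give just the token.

Hunk 1: at line 2 remove [osm,yrbvq] add [ddb] -> 7 lines: xhfka nlit rqmtm ddb gohu irliv hgi
Hunk 2: at line 1 remove [nlit] add [ajhpw,lsldh,nyhnk] -> 9 lines: xhfka ajhpw lsldh nyhnk rqmtm ddb gohu irliv hgi
Hunk 3: at line 2 remove [nyhnk] add [kws] -> 9 lines: xhfka ajhpw lsldh kws rqmtm ddb gohu irliv hgi
Final line 5: rqmtm

Answer: rqmtm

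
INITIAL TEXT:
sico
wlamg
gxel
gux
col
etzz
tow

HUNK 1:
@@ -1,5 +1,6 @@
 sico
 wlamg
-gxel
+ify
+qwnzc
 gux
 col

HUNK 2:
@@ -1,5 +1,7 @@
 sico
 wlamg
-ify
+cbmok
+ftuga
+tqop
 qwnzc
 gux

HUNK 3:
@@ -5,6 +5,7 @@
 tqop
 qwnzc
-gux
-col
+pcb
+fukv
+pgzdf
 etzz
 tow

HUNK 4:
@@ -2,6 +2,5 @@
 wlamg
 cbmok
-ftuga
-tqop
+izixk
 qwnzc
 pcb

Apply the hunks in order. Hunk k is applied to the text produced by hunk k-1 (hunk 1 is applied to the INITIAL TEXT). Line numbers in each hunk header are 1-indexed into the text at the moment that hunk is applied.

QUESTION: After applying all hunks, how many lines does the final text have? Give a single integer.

Answer: 10

Derivation:
Hunk 1: at line 1 remove [gxel] add [ify,qwnzc] -> 8 lines: sico wlamg ify qwnzc gux col etzz tow
Hunk 2: at line 1 remove [ify] add [cbmok,ftuga,tqop] -> 10 lines: sico wlamg cbmok ftuga tqop qwnzc gux col etzz tow
Hunk 3: at line 5 remove [gux,col] add [pcb,fukv,pgzdf] -> 11 lines: sico wlamg cbmok ftuga tqop qwnzc pcb fukv pgzdf etzz tow
Hunk 4: at line 2 remove [ftuga,tqop] add [izixk] -> 10 lines: sico wlamg cbmok izixk qwnzc pcb fukv pgzdf etzz tow
Final line count: 10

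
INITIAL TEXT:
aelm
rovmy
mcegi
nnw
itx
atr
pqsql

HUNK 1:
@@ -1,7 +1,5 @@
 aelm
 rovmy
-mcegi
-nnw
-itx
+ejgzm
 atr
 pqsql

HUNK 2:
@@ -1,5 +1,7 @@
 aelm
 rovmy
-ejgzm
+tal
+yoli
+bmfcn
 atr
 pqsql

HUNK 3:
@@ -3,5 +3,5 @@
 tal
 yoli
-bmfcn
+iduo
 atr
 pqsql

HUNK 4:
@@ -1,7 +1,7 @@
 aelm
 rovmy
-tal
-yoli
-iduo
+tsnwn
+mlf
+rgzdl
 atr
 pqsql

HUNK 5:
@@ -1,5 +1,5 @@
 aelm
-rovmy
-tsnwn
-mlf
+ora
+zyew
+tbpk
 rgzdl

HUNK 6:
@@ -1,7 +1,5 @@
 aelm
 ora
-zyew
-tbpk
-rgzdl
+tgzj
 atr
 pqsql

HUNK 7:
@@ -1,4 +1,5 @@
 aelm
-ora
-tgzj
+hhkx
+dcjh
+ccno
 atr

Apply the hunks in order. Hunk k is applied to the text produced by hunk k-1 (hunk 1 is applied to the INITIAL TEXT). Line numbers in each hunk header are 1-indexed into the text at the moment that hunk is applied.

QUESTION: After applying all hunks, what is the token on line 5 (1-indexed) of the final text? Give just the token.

Hunk 1: at line 1 remove [mcegi,nnw,itx] add [ejgzm] -> 5 lines: aelm rovmy ejgzm atr pqsql
Hunk 2: at line 1 remove [ejgzm] add [tal,yoli,bmfcn] -> 7 lines: aelm rovmy tal yoli bmfcn atr pqsql
Hunk 3: at line 3 remove [bmfcn] add [iduo] -> 7 lines: aelm rovmy tal yoli iduo atr pqsql
Hunk 4: at line 1 remove [tal,yoli,iduo] add [tsnwn,mlf,rgzdl] -> 7 lines: aelm rovmy tsnwn mlf rgzdl atr pqsql
Hunk 5: at line 1 remove [rovmy,tsnwn,mlf] add [ora,zyew,tbpk] -> 7 lines: aelm ora zyew tbpk rgzdl atr pqsql
Hunk 6: at line 1 remove [zyew,tbpk,rgzdl] add [tgzj] -> 5 lines: aelm ora tgzj atr pqsql
Hunk 7: at line 1 remove [ora,tgzj] add [hhkx,dcjh,ccno] -> 6 lines: aelm hhkx dcjh ccno atr pqsql
Final line 5: atr

Answer: atr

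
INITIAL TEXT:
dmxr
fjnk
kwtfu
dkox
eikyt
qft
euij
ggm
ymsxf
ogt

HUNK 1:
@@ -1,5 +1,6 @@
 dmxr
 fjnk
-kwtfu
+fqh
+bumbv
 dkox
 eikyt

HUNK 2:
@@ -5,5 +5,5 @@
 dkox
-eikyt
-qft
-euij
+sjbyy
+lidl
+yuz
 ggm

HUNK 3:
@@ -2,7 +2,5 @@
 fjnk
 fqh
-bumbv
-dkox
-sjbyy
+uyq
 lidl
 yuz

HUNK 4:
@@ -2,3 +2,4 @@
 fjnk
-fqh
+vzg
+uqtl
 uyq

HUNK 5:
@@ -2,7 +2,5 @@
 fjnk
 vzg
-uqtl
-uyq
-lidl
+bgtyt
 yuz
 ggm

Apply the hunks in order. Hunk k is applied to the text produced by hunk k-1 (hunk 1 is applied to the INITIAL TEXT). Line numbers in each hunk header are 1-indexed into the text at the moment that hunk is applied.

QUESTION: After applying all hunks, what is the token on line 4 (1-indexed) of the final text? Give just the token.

Answer: bgtyt

Derivation:
Hunk 1: at line 1 remove [kwtfu] add [fqh,bumbv] -> 11 lines: dmxr fjnk fqh bumbv dkox eikyt qft euij ggm ymsxf ogt
Hunk 2: at line 5 remove [eikyt,qft,euij] add [sjbyy,lidl,yuz] -> 11 lines: dmxr fjnk fqh bumbv dkox sjbyy lidl yuz ggm ymsxf ogt
Hunk 3: at line 2 remove [bumbv,dkox,sjbyy] add [uyq] -> 9 lines: dmxr fjnk fqh uyq lidl yuz ggm ymsxf ogt
Hunk 4: at line 2 remove [fqh] add [vzg,uqtl] -> 10 lines: dmxr fjnk vzg uqtl uyq lidl yuz ggm ymsxf ogt
Hunk 5: at line 2 remove [uqtl,uyq,lidl] add [bgtyt] -> 8 lines: dmxr fjnk vzg bgtyt yuz ggm ymsxf ogt
Final line 4: bgtyt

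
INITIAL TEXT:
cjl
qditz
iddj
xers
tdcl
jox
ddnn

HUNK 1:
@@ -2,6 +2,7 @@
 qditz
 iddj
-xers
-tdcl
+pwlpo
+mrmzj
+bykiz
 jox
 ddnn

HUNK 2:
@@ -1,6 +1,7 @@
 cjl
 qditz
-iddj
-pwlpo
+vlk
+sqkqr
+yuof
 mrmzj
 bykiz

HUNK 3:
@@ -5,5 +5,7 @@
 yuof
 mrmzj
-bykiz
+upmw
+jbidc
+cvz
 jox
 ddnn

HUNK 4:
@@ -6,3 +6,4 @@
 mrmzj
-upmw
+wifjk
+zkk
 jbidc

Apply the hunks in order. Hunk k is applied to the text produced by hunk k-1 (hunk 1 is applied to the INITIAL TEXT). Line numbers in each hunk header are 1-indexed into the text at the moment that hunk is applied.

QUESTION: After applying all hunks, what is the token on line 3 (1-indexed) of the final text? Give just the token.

Hunk 1: at line 2 remove [xers,tdcl] add [pwlpo,mrmzj,bykiz] -> 8 lines: cjl qditz iddj pwlpo mrmzj bykiz jox ddnn
Hunk 2: at line 1 remove [iddj,pwlpo] add [vlk,sqkqr,yuof] -> 9 lines: cjl qditz vlk sqkqr yuof mrmzj bykiz jox ddnn
Hunk 3: at line 5 remove [bykiz] add [upmw,jbidc,cvz] -> 11 lines: cjl qditz vlk sqkqr yuof mrmzj upmw jbidc cvz jox ddnn
Hunk 4: at line 6 remove [upmw] add [wifjk,zkk] -> 12 lines: cjl qditz vlk sqkqr yuof mrmzj wifjk zkk jbidc cvz jox ddnn
Final line 3: vlk

Answer: vlk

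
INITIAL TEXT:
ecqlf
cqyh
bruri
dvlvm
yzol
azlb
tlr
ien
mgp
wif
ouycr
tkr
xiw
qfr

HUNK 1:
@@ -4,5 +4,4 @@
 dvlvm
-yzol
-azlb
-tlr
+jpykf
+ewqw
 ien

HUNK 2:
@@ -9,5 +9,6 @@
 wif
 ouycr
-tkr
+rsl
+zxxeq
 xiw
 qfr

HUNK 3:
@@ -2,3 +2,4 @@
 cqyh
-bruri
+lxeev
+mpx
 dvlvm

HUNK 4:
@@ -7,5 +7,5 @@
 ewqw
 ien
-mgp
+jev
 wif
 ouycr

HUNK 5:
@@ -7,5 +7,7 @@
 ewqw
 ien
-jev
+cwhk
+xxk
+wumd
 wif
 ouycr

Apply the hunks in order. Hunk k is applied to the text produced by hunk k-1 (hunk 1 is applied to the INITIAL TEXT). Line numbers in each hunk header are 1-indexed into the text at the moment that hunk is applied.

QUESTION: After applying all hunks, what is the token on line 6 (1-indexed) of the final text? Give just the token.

Answer: jpykf

Derivation:
Hunk 1: at line 4 remove [yzol,azlb,tlr] add [jpykf,ewqw] -> 13 lines: ecqlf cqyh bruri dvlvm jpykf ewqw ien mgp wif ouycr tkr xiw qfr
Hunk 2: at line 9 remove [tkr] add [rsl,zxxeq] -> 14 lines: ecqlf cqyh bruri dvlvm jpykf ewqw ien mgp wif ouycr rsl zxxeq xiw qfr
Hunk 3: at line 2 remove [bruri] add [lxeev,mpx] -> 15 lines: ecqlf cqyh lxeev mpx dvlvm jpykf ewqw ien mgp wif ouycr rsl zxxeq xiw qfr
Hunk 4: at line 7 remove [mgp] add [jev] -> 15 lines: ecqlf cqyh lxeev mpx dvlvm jpykf ewqw ien jev wif ouycr rsl zxxeq xiw qfr
Hunk 5: at line 7 remove [jev] add [cwhk,xxk,wumd] -> 17 lines: ecqlf cqyh lxeev mpx dvlvm jpykf ewqw ien cwhk xxk wumd wif ouycr rsl zxxeq xiw qfr
Final line 6: jpykf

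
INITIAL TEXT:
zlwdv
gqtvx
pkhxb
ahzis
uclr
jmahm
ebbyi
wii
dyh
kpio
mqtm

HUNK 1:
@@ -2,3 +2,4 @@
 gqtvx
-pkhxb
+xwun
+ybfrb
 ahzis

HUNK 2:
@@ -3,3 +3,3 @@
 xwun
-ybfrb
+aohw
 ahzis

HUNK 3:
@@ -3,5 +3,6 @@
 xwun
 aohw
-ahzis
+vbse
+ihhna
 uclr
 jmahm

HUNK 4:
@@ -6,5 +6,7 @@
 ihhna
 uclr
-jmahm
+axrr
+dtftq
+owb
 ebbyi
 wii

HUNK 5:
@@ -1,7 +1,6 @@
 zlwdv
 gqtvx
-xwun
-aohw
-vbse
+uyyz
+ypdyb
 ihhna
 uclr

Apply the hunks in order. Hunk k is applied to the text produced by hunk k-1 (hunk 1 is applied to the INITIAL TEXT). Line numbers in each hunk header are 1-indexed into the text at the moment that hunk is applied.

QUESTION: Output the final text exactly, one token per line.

Hunk 1: at line 2 remove [pkhxb] add [xwun,ybfrb] -> 12 lines: zlwdv gqtvx xwun ybfrb ahzis uclr jmahm ebbyi wii dyh kpio mqtm
Hunk 2: at line 3 remove [ybfrb] add [aohw] -> 12 lines: zlwdv gqtvx xwun aohw ahzis uclr jmahm ebbyi wii dyh kpio mqtm
Hunk 3: at line 3 remove [ahzis] add [vbse,ihhna] -> 13 lines: zlwdv gqtvx xwun aohw vbse ihhna uclr jmahm ebbyi wii dyh kpio mqtm
Hunk 4: at line 6 remove [jmahm] add [axrr,dtftq,owb] -> 15 lines: zlwdv gqtvx xwun aohw vbse ihhna uclr axrr dtftq owb ebbyi wii dyh kpio mqtm
Hunk 5: at line 1 remove [xwun,aohw,vbse] add [uyyz,ypdyb] -> 14 lines: zlwdv gqtvx uyyz ypdyb ihhna uclr axrr dtftq owb ebbyi wii dyh kpio mqtm

Answer: zlwdv
gqtvx
uyyz
ypdyb
ihhna
uclr
axrr
dtftq
owb
ebbyi
wii
dyh
kpio
mqtm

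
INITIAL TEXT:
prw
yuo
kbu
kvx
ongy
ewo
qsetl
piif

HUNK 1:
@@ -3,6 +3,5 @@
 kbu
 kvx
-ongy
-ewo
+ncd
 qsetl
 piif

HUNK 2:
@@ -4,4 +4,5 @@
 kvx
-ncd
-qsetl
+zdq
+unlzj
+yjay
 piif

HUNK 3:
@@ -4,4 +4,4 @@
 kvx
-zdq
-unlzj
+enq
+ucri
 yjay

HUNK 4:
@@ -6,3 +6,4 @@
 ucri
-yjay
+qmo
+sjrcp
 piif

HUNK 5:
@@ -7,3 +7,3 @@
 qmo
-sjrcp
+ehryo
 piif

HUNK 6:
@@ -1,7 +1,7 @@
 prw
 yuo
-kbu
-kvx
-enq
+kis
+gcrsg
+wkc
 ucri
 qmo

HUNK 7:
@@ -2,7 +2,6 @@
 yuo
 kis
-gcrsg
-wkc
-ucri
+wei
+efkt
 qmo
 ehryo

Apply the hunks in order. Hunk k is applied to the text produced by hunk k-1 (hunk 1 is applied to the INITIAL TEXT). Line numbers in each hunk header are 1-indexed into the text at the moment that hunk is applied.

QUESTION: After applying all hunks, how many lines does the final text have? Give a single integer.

Hunk 1: at line 3 remove [ongy,ewo] add [ncd] -> 7 lines: prw yuo kbu kvx ncd qsetl piif
Hunk 2: at line 4 remove [ncd,qsetl] add [zdq,unlzj,yjay] -> 8 lines: prw yuo kbu kvx zdq unlzj yjay piif
Hunk 3: at line 4 remove [zdq,unlzj] add [enq,ucri] -> 8 lines: prw yuo kbu kvx enq ucri yjay piif
Hunk 4: at line 6 remove [yjay] add [qmo,sjrcp] -> 9 lines: prw yuo kbu kvx enq ucri qmo sjrcp piif
Hunk 5: at line 7 remove [sjrcp] add [ehryo] -> 9 lines: prw yuo kbu kvx enq ucri qmo ehryo piif
Hunk 6: at line 1 remove [kbu,kvx,enq] add [kis,gcrsg,wkc] -> 9 lines: prw yuo kis gcrsg wkc ucri qmo ehryo piif
Hunk 7: at line 2 remove [gcrsg,wkc,ucri] add [wei,efkt] -> 8 lines: prw yuo kis wei efkt qmo ehryo piif
Final line count: 8

Answer: 8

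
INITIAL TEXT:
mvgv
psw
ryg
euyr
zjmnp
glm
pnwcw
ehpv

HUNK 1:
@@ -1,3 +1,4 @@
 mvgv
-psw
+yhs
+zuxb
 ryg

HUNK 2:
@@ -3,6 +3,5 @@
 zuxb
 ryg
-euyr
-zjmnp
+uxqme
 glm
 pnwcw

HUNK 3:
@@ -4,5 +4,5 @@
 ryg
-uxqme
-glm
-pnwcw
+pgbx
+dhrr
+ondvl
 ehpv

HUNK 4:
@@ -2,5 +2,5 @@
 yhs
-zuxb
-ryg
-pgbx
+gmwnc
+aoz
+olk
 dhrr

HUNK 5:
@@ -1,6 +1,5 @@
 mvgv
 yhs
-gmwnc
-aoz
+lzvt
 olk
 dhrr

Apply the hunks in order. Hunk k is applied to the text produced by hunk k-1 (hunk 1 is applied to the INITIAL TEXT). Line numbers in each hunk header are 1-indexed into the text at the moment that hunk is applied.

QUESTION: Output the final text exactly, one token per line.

Hunk 1: at line 1 remove [psw] add [yhs,zuxb] -> 9 lines: mvgv yhs zuxb ryg euyr zjmnp glm pnwcw ehpv
Hunk 2: at line 3 remove [euyr,zjmnp] add [uxqme] -> 8 lines: mvgv yhs zuxb ryg uxqme glm pnwcw ehpv
Hunk 3: at line 4 remove [uxqme,glm,pnwcw] add [pgbx,dhrr,ondvl] -> 8 lines: mvgv yhs zuxb ryg pgbx dhrr ondvl ehpv
Hunk 4: at line 2 remove [zuxb,ryg,pgbx] add [gmwnc,aoz,olk] -> 8 lines: mvgv yhs gmwnc aoz olk dhrr ondvl ehpv
Hunk 5: at line 1 remove [gmwnc,aoz] add [lzvt] -> 7 lines: mvgv yhs lzvt olk dhrr ondvl ehpv

Answer: mvgv
yhs
lzvt
olk
dhrr
ondvl
ehpv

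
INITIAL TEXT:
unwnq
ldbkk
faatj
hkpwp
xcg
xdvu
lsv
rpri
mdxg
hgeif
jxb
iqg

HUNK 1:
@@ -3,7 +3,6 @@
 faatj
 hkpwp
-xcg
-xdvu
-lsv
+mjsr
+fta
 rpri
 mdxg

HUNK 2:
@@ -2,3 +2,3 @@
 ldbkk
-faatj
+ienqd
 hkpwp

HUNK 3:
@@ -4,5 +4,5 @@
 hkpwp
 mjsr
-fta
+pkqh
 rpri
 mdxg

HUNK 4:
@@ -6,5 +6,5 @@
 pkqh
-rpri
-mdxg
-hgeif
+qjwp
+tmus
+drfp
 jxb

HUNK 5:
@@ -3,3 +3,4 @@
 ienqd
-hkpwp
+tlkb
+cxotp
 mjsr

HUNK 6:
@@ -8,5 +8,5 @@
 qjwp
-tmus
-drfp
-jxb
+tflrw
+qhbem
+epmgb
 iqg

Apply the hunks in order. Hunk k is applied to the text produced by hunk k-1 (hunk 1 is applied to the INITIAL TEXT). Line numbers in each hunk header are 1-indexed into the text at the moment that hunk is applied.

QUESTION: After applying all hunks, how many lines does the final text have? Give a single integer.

Hunk 1: at line 3 remove [xcg,xdvu,lsv] add [mjsr,fta] -> 11 lines: unwnq ldbkk faatj hkpwp mjsr fta rpri mdxg hgeif jxb iqg
Hunk 2: at line 2 remove [faatj] add [ienqd] -> 11 lines: unwnq ldbkk ienqd hkpwp mjsr fta rpri mdxg hgeif jxb iqg
Hunk 3: at line 4 remove [fta] add [pkqh] -> 11 lines: unwnq ldbkk ienqd hkpwp mjsr pkqh rpri mdxg hgeif jxb iqg
Hunk 4: at line 6 remove [rpri,mdxg,hgeif] add [qjwp,tmus,drfp] -> 11 lines: unwnq ldbkk ienqd hkpwp mjsr pkqh qjwp tmus drfp jxb iqg
Hunk 5: at line 3 remove [hkpwp] add [tlkb,cxotp] -> 12 lines: unwnq ldbkk ienqd tlkb cxotp mjsr pkqh qjwp tmus drfp jxb iqg
Hunk 6: at line 8 remove [tmus,drfp,jxb] add [tflrw,qhbem,epmgb] -> 12 lines: unwnq ldbkk ienqd tlkb cxotp mjsr pkqh qjwp tflrw qhbem epmgb iqg
Final line count: 12

Answer: 12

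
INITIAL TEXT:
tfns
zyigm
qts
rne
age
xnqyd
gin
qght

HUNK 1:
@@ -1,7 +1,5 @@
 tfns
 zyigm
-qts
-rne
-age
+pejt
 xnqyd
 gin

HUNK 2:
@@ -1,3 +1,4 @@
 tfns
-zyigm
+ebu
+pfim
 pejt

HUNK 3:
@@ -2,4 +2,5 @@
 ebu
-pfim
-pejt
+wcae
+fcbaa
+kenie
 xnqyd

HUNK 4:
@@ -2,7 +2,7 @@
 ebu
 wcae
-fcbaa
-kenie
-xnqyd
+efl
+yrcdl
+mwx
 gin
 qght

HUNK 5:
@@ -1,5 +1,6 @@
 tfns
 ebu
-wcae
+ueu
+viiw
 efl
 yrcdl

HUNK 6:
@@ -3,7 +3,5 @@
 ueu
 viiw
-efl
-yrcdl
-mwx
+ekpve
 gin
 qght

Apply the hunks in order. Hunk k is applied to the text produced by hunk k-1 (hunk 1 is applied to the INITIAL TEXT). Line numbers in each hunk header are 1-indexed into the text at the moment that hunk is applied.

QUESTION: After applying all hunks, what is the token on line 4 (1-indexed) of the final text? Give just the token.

Hunk 1: at line 1 remove [qts,rne,age] add [pejt] -> 6 lines: tfns zyigm pejt xnqyd gin qght
Hunk 2: at line 1 remove [zyigm] add [ebu,pfim] -> 7 lines: tfns ebu pfim pejt xnqyd gin qght
Hunk 3: at line 2 remove [pfim,pejt] add [wcae,fcbaa,kenie] -> 8 lines: tfns ebu wcae fcbaa kenie xnqyd gin qght
Hunk 4: at line 2 remove [fcbaa,kenie,xnqyd] add [efl,yrcdl,mwx] -> 8 lines: tfns ebu wcae efl yrcdl mwx gin qght
Hunk 5: at line 1 remove [wcae] add [ueu,viiw] -> 9 lines: tfns ebu ueu viiw efl yrcdl mwx gin qght
Hunk 6: at line 3 remove [efl,yrcdl,mwx] add [ekpve] -> 7 lines: tfns ebu ueu viiw ekpve gin qght
Final line 4: viiw

Answer: viiw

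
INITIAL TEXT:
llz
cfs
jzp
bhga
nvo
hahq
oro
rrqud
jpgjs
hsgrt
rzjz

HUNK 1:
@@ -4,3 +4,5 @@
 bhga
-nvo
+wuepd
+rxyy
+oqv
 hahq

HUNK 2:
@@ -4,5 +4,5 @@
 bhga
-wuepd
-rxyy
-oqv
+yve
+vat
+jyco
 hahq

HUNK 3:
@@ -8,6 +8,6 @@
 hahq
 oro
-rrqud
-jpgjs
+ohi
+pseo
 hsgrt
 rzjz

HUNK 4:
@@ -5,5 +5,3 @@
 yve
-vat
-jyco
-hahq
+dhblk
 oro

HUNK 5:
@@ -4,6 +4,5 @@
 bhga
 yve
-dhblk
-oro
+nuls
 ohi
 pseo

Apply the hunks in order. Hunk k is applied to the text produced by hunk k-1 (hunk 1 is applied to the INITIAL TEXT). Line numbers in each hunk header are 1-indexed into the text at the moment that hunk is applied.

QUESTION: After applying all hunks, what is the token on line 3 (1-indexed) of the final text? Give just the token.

Answer: jzp

Derivation:
Hunk 1: at line 4 remove [nvo] add [wuepd,rxyy,oqv] -> 13 lines: llz cfs jzp bhga wuepd rxyy oqv hahq oro rrqud jpgjs hsgrt rzjz
Hunk 2: at line 4 remove [wuepd,rxyy,oqv] add [yve,vat,jyco] -> 13 lines: llz cfs jzp bhga yve vat jyco hahq oro rrqud jpgjs hsgrt rzjz
Hunk 3: at line 8 remove [rrqud,jpgjs] add [ohi,pseo] -> 13 lines: llz cfs jzp bhga yve vat jyco hahq oro ohi pseo hsgrt rzjz
Hunk 4: at line 5 remove [vat,jyco,hahq] add [dhblk] -> 11 lines: llz cfs jzp bhga yve dhblk oro ohi pseo hsgrt rzjz
Hunk 5: at line 4 remove [dhblk,oro] add [nuls] -> 10 lines: llz cfs jzp bhga yve nuls ohi pseo hsgrt rzjz
Final line 3: jzp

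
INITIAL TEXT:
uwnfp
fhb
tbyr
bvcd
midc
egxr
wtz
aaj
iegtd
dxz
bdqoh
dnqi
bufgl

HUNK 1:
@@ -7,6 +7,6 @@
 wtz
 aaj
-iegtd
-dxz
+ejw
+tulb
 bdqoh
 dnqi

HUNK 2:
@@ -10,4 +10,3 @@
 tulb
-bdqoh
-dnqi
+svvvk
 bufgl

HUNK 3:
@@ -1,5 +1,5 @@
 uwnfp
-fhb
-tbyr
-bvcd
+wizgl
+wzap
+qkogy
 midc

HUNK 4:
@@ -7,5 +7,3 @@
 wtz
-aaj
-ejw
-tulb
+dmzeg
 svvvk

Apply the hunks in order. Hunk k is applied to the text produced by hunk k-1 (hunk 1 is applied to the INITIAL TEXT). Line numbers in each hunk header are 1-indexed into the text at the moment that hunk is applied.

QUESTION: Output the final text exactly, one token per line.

Hunk 1: at line 7 remove [iegtd,dxz] add [ejw,tulb] -> 13 lines: uwnfp fhb tbyr bvcd midc egxr wtz aaj ejw tulb bdqoh dnqi bufgl
Hunk 2: at line 10 remove [bdqoh,dnqi] add [svvvk] -> 12 lines: uwnfp fhb tbyr bvcd midc egxr wtz aaj ejw tulb svvvk bufgl
Hunk 3: at line 1 remove [fhb,tbyr,bvcd] add [wizgl,wzap,qkogy] -> 12 lines: uwnfp wizgl wzap qkogy midc egxr wtz aaj ejw tulb svvvk bufgl
Hunk 4: at line 7 remove [aaj,ejw,tulb] add [dmzeg] -> 10 lines: uwnfp wizgl wzap qkogy midc egxr wtz dmzeg svvvk bufgl

Answer: uwnfp
wizgl
wzap
qkogy
midc
egxr
wtz
dmzeg
svvvk
bufgl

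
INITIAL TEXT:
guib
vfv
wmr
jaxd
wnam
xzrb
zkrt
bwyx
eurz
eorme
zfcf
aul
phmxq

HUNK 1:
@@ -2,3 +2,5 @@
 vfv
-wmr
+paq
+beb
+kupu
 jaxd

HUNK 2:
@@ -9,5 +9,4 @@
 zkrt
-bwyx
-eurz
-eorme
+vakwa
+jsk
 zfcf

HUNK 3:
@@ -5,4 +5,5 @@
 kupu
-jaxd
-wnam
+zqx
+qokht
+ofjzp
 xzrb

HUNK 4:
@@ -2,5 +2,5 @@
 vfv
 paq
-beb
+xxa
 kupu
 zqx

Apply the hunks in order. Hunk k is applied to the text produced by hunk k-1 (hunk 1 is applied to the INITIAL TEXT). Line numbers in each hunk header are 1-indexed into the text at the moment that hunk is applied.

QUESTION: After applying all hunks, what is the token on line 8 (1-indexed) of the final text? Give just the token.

Hunk 1: at line 2 remove [wmr] add [paq,beb,kupu] -> 15 lines: guib vfv paq beb kupu jaxd wnam xzrb zkrt bwyx eurz eorme zfcf aul phmxq
Hunk 2: at line 9 remove [bwyx,eurz,eorme] add [vakwa,jsk] -> 14 lines: guib vfv paq beb kupu jaxd wnam xzrb zkrt vakwa jsk zfcf aul phmxq
Hunk 3: at line 5 remove [jaxd,wnam] add [zqx,qokht,ofjzp] -> 15 lines: guib vfv paq beb kupu zqx qokht ofjzp xzrb zkrt vakwa jsk zfcf aul phmxq
Hunk 4: at line 2 remove [beb] add [xxa] -> 15 lines: guib vfv paq xxa kupu zqx qokht ofjzp xzrb zkrt vakwa jsk zfcf aul phmxq
Final line 8: ofjzp

Answer: ofjzp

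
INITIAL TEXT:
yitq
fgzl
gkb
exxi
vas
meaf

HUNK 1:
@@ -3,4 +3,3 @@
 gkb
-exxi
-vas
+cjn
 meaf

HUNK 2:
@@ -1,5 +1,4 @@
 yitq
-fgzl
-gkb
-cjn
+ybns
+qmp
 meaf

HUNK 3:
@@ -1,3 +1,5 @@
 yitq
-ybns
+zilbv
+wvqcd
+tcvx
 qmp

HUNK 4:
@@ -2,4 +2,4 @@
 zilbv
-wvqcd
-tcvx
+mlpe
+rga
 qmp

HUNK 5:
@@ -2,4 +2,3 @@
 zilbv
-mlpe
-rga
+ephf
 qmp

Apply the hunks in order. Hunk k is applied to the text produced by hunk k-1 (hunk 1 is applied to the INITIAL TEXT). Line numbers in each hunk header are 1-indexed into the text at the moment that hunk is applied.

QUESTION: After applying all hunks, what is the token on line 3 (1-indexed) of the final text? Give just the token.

Answer: ephf

Derivation:
Hunk 1: at line 3 remove [exxi,vas] add [cjn] -> 5 lines: yitq fgzl gkb cjn meaf
Hunk 2: at line 1 remove [fgzl,gkb,cjn] add [ybns,qmp] -> 4 lines: yitq ybns qmp meaf
Hunk 3: at line 1 remove [ybns] add [zilbv,wvqcd,tcvx] -> 6 lines: yitq zilbv wvqcd tcvx qmp meaf
Hunk 4: at line 2 remove [wvqcd,tcvx] add [mlpe,rga] -> 6 lines: yitq zilbv mlpe rga qmp meaf
Hunk 5: at line 2 remove [mlpe,rga] add [ephf] -> 5 lines: yitq zilbv ephf qmp meaf
Final line 3: ephf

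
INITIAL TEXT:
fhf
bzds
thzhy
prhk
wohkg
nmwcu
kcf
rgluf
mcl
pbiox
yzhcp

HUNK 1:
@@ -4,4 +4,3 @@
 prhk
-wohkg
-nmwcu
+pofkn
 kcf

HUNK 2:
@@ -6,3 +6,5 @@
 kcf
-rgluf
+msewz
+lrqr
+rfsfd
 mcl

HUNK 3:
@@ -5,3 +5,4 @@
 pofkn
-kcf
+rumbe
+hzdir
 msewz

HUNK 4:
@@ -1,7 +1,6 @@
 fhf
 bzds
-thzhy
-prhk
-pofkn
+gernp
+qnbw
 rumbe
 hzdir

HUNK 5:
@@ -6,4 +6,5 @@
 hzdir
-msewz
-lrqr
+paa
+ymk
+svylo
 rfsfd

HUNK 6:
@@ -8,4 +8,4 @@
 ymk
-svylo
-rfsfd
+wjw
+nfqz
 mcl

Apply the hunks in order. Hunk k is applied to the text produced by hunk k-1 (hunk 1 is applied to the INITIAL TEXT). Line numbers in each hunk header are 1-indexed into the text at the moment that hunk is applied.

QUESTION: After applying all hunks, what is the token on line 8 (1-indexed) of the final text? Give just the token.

Hunk 1: at line 4 remove [wohkg,nmwcu] add [pofkn] -> 10 lines: fhf bzds thzhy prhk pofkn kcf rgluf mcl pbiox yzhcp
Hunk 2: at line 6 remove [rgluf] add [msewz,lrqr,rfsfd] -> 12 lines: fhf bzds thzhy prhk pofkn kcf msewz lrqr rfsfd mcl pbiox yzhcp
Hunk 3: at line 5 remove [kcf] add [rumbe,hzdir] -> 13 lines: fhf bzds thzhy prhk pofkn rumbe hzdir msewz lrqr rfsfd mcl pbiox yzhcp
Hunk 4: at line 1 remove [thzhy,prhk,pofkn] add [gernp,qnbw] -> 12 lines: fhf bzds gernp qnbw rumbe hzdir msewz lrqr rfsfd mcl pbiox yzhcp
Hunk 5: at line 6 remove [msewz,lrqr] add [paa,ymk,svylo] -> 13 lines: fhf bzds gernp qnbw rumbe hzdir paa ymk svylo rfsfd mcl pbiox yzhcp
Hunk 6: at line 8 remove [svylo,rfsfd] add [wjw,nfqz] -> 13 lines: fhf bzds gernp qnbw rumbe hzdir paa ymk wjw nfqz mcl pbiox yzhcp
Final line 8: ymk

Answer: ymk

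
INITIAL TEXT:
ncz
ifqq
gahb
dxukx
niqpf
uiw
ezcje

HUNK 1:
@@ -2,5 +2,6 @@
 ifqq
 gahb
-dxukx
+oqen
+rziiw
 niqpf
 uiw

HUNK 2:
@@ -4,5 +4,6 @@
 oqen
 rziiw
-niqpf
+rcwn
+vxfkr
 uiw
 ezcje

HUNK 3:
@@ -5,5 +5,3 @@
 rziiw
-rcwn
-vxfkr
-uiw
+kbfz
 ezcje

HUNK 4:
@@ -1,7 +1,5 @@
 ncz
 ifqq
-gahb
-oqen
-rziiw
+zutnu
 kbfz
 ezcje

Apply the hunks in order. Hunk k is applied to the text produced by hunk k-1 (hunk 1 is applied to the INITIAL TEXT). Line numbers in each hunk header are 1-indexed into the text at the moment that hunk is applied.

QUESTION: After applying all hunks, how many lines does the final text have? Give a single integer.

Hunk 1: at line 2 remove [dxukx] add [oqen,rziiw] -> 8 lines: ncz ifqq gahb oqen rziiw niqpf uiw ezcje
Hunk 2: at line 4 remove [niqpf] add [rcwn,vxfkr] -> 9 lines: ncz ifqq gahb oqen rziiw rcwn vxfkr uiw ezcje
Hunk 3: at line 5 remove [rcwn,vxfkr,uiw] add [kbfz] -> 7 lines: ncz ifqq gahb oqen rziiw kbfz ezcje
Hunk 4: at line 1 remove [gahb,oqen,rziiw] add [zutnu] -> 5 lines: ncz ifqq zutnu kbfz ezcje
Final line count: 5

Answer: 5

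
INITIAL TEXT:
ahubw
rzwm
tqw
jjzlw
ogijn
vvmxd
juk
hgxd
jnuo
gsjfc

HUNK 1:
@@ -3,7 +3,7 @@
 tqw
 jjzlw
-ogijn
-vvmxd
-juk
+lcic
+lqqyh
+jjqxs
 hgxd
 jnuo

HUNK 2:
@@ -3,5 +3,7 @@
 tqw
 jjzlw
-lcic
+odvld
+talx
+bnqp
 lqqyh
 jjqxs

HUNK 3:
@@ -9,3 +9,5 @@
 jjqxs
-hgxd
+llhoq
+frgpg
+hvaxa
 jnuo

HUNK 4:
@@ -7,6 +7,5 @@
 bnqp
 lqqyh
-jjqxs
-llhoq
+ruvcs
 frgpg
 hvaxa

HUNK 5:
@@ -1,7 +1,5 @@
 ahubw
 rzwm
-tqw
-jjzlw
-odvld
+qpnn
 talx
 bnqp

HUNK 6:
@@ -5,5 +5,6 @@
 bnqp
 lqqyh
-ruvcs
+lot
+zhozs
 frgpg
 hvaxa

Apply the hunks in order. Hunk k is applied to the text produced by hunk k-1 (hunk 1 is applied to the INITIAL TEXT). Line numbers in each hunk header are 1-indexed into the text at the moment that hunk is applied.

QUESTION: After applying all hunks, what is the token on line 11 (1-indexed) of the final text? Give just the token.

Answer: jnuo

Derivation:
Hunk 1: at line 3 remove [ogijn,vvmxd,juk] add [lcic,lqqyh,jjqxs] -> 10 lines: ahubw rzwm tqw jjzlw lcic lqqyh jjqxs hgxd jnuo gsjfc
Hunk 2: at line 3 remove [lcic] add [odvld,talx,bnqp] -> 12 lines: ahubw rzwm tqw jjzlw odvld talx bnqp lqqyh jjqxs hgxd jnuo gsjfc
Hunk 3: at line 9 remove [hgxd] add [llhoq,frgpg,hvaxa] -> 14 lines: ahubw rzwm tqw jjzlw odvld talx bnqp lqqyh jjqxs llhoq frgpg hvaxa jnuo gsjfc
Hunk 4: at line 7 remove [jjqxs,llhoq] add [ruvcs] -> 13 lines: ahubw rzwm tqw jjzlw odvld talx bnqp lqqyh ruvcs frgpg hvaxa jnuo gsjfc
Hunk 5: at line 1 remove [tqw,jjzlw,odvld] add [qpnn] -> 11 lines: ahubw rzwm qpnn talx bnqp lqqyh ruvcs frgpg hvaxa jnuo gsjfc
Hunk 6: at line 5 remove [ruvcs] add [lot,zhozs] -> 12 lines: ahubw rzwm qpnn talx bnqp lqqyh lot zhozs frgpg hvaxa jnuo gsjfc
Final line 11: jnuo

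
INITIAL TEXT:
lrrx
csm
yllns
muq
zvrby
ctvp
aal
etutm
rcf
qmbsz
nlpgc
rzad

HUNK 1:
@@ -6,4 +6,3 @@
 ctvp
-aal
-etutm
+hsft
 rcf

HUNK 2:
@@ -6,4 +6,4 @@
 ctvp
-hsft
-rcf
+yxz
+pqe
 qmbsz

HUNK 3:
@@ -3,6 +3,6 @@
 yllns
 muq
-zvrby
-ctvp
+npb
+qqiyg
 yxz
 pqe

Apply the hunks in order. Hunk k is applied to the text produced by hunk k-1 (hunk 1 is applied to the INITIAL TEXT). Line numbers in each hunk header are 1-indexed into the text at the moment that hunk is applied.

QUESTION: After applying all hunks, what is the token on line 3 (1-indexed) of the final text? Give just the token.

Answer: yllns

Derivation:
Hunk 1: at line 6 remove [aal,etutm] add [hsft] -> 11 lines: lrrx csm yllns muq zvrby ctvp hsft rcf qmbsz nlpgc rzad
Hunk 2: at line 6 remove [hsft,rcf] add [yxz,pqe] -> 11 lines: lrrx csm yllns muq zvrby ctvp yxz pqe qmbsz nlpgc rzad
Hunk 3: at line 3 remove [zvrby,ctvp] add [npb,qqiyg] -> 11 lines: lrrx csm yllns muq npb qqiyg yxz pqe qmbsz nlpgc rzad
Final line 3: yllns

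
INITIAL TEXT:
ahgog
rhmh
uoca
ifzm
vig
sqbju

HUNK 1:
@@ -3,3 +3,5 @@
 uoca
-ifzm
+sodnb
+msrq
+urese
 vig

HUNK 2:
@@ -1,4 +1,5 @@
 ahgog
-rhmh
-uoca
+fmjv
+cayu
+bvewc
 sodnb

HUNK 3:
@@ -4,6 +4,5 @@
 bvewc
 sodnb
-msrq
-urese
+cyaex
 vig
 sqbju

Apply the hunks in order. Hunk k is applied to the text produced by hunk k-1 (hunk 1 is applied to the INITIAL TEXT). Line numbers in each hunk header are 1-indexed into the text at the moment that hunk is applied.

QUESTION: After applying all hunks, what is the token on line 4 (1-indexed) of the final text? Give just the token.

Answer: bvewc

Derivation:
Hunk 1: at line 3 remove [ifzm] add [sodnb,msrq,urese] -> 8 lines: ahgog rhmh uoca sodnb msrq urese vig sqbju
Hunk 2: at line 1 remove [rhmh,uoca] add [fmjv,cayu,bvewc] -> 9 lines: ahgog fmjv cayu bvewc sodnb msrq urese vig sqbju
Hunk 3: at line 4 remove [msrq,urese] add [cyaex] -> 8 lines: ahgog fmjv cayu bvewc sodnb cyaex vig sqbju
Final line 4: bvewc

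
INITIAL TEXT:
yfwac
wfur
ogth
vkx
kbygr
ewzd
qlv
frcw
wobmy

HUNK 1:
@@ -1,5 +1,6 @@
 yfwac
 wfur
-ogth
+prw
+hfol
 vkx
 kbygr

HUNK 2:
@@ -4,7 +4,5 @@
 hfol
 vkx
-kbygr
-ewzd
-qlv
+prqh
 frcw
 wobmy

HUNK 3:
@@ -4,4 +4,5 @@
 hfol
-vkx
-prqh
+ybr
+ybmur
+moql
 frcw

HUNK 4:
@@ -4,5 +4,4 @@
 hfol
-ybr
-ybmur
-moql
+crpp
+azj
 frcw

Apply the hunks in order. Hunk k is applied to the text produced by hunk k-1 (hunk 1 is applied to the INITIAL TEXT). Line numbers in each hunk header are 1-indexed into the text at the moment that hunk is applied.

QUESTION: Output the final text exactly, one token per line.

Hunk 1: at line 1 remove [ogth] add [prw,hfol] -> 10 lines: yfwac wfur prw hfol vkx kbygr ewzd qlv frcw wobmy
Hunk 2: at line 4 remove [kbygr,ewzd,qlv] add [prqh] -> 8 lines: yfwac wfur prw hfol vkx prqh frcw wobmy
Hunk 3: at line 4 remove [vkx,prqh] add [ybr,ybmur,moql] -> 9 lines: yfwac wfur prw hfol ybr ybmur moql frcw wobmy
Hunk 4: at line 4 remove [ybr,ybmur,moql] add [crpp,azj] -> 8 lines: yfwac wfur prw hfol crpp azj frcw wobmy

Answer: yfwac
wfur
prw
hfol
crpp
azj
frcw
wobmy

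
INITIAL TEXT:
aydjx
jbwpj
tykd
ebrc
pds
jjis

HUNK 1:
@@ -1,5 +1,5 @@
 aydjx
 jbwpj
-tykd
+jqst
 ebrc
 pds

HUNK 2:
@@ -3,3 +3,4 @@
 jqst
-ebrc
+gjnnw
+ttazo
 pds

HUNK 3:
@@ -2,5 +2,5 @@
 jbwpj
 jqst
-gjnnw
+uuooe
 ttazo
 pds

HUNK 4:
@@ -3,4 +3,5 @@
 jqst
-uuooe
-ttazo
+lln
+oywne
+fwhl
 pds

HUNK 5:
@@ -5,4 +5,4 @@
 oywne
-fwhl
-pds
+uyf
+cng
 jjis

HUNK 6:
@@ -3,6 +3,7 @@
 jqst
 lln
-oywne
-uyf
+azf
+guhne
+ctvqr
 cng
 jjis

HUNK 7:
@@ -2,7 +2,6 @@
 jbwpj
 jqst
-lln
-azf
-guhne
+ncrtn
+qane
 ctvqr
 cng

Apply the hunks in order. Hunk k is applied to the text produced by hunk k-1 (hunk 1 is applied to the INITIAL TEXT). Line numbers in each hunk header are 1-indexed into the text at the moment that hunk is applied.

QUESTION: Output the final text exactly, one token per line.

Hunk 1: at line 1 remove [tykd] add [jqst] -> 6 lines: aydjx jbwpj jqst ebrc pds jjis
Hunk 2: at line 3 remove [ebrc] add [gjnnw,ttazo] -> 7 lines: aydjx jbwpj jqst gjnnw ttazo pds jjis
Hunk 3: at line 2 remove [gjnnw] add [uuooe] -> 7 lines: aydjx jbwpj jqst uuooe ttazo pds jjis
Hunk 4: at line 3 remove [uuooe,ttazo] add [lln,oywne,fwhl] -> 8 lines: aydjx jbwpj jqst lln oywne fwhl pds jjis
Hunk 5: at line 5 remove [fwhl,pds] add [uyf,cng] -> 8 lines: aydjx jbwpj jqst lln oywne uyf cng jjis
Hunk 6: at line 3 remove [oywne,uyf] add [azf,guhne,ctvqr] -> 9 lines: aydjx jbwpj jqst lln azf guhne ctvqr cng jjis
Hunk 7: at line 2 remove [lln,azf,guhne] add [ncrtn,qane] -> 8 lines: aydjx jbwpj jqst ncrtn qane ctvqr cng jjis

Answer: aydjx
jbwpj
jqst
ncrtn
qane
ctvqr
cng
jjis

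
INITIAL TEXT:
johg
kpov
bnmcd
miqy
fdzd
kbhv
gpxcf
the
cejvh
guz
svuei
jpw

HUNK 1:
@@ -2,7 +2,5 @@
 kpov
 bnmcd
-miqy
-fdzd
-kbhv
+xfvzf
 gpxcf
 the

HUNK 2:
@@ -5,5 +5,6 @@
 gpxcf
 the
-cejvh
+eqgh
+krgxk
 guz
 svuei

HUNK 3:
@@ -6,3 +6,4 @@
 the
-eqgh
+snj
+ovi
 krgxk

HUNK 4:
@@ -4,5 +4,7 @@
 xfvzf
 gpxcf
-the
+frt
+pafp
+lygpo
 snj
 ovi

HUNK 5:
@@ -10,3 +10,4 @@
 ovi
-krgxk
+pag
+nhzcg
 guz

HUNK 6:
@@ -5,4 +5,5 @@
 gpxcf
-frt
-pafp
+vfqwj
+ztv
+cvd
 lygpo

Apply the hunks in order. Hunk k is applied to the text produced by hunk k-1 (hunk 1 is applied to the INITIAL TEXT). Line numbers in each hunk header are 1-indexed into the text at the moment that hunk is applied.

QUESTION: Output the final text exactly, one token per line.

Hunk 1: at line 2 remove [miqy,fdzd,kbhv] add [xfvzf] -> 10 lines: johg kpov bnmcd xfvzf gpxcf the cejvh guz svuei jpw
Hunk 2: at line 5 remove [cejvh] add [eqgh,krgxk] -> 11 lines: johg kpov bnmcd xfvzf gpxcf the eqgh krgxk guz svuei jpw
Hunk 3: at line 6 remove [eqgh] add [snj,ovi] -> 12 lines: johg kpov bnmcd xfvzf gpxcf the snj ovi krgxk guz svuei jpw
Hunk 4: at line 4 remove [the] add [frt,pafp,lygpo] -> 14 lines: johg kpov bnmcd xfvzf gpxcf frt pafp lygpo snj ovi krgxk guz svuei jpw
Hunk 5: at line 10 remove [krgxk] add [pag,nhzcg] -> 15 lines: johg kpov bnmcd xfvzf gpxcf frt pafp lygpo snj ovi pag nhzcg guz svuei jpw
Hunk 6: at line 5 remove [frt,pafp] add [vfqwj,ztv,cvd] -> 16 lines: johg kpov bnmcd xfvzf gpxcf vfqwj ztv cvd lygpo snj ovi pag nhzcg guz svuei jpw

Answer: johg
kpov
bnmcd
xfvzf
gpxcf
vfqwj
ztv
cvd
lygpo
snj
ovi
pag
nhzcg
guz
svuei
jpw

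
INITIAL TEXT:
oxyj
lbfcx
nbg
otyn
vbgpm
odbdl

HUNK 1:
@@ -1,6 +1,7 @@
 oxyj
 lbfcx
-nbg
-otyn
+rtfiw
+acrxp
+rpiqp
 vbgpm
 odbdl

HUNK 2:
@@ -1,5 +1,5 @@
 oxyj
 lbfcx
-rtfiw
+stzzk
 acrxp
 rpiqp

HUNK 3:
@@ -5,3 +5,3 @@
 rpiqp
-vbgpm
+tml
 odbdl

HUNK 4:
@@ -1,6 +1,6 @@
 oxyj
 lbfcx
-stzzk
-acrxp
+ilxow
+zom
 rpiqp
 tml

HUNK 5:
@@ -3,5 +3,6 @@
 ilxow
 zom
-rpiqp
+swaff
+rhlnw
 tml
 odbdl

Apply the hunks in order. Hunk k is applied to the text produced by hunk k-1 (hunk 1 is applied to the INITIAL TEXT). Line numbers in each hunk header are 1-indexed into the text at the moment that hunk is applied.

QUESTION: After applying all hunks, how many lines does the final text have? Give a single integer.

Answer: 8

Derivation:
Hunk 1: at line 1 remove [nbg,otyn] add [rtfiw,acrxp,rpiqp] -> 7 lines: oxyj lbfcx rtfiw acrxp rpiqp vbgpm odbdl
Hunk 2: at line 1 remove [rtfiw] add [stzzk] -> 7 lines: oxyj lbfcx stzzk acrxp rpiqp vbgpm odbdl
Hunk 3: at line 5 remove [vbgpm] add [tml] -> 7 lines: oxyj lbfcx stzzk acrxp rpiqp tml odbdl
Hunk 4: at line 1 remove [stzzk,acrxp] add [ilxow,zom] -> 7 lines: oxyj lbfcx ilxow zom rpiqp tml odbdl
Hunk 5: at line 3 remove [rpiqp] add [swaff,rhlnw] -> 8 lines: oxyj lbfcx ilxow zom swaff rhlnw tml odbdl
Final line count: 8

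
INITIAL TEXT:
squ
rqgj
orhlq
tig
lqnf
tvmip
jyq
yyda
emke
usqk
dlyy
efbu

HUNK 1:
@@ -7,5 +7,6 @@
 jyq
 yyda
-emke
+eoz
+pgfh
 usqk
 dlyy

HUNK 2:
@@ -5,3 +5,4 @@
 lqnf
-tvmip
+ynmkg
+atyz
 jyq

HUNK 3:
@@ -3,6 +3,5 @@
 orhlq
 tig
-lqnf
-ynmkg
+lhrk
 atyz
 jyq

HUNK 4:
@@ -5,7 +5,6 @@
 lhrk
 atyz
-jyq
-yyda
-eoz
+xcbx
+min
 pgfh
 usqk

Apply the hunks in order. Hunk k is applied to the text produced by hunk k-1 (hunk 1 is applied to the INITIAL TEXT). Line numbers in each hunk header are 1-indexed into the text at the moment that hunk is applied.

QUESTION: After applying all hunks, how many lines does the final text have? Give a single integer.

Hunk 1: at line 7 remove [emke] add [eoz,pgfh] -> 13 lines: squ rqgj orhlq tig lqnf tvmip jyq yyda eoz pgfh usqk dlyy efbu
Hunk 2: at line 5 remove [tvmip] add [ynmkg,atyz] -> 14 lines: squ rqgj orhlq tig lqnf ynmkg atyz jyq yyda eoz pgfh usqk dlyy efbu
Hunk 3: at line 3 remove [lqnf,ynmkg] add [lhrk] -> 13 lines: squ rqgj orhlq tig lhrk atyz jyq yyda eoz pgfh usqk dlyy efbu
Hunk 4: at line 5 remove [jyq,yyda,eoz] add [xcbx,min] -> 12 lines: squ rqgj orhlq tig lhrk atyz xcbx min pgfh usqk dlyy efbu
Final line count: 12

Answer: 12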